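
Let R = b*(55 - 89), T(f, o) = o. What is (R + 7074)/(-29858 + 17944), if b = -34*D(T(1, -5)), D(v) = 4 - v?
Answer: -8739/5957 ≈ -1.4670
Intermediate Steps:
b = -306 (b = -34*(4 - 1*(-5)) = -34*(4 + 5) = -34*9 = -306)
R = 10404 (R = -306*(55 - 89) = -306*(-34) = 10404)
(R + 7074)/(-29858 + 17944) = (10404 + 7074)/(-29858 + 17944) = 17478/(-11914) = 17478*(-1/11914) = -8739/5957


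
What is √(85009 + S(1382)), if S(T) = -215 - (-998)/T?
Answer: √40487868723/691 ≈ 291.20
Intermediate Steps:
S(T) = -215 + 998/T
√(85009 + S(1382)) = √(85009 + (-215 + 998/1382)) = √(85009 + (-215 + 998*(1/1382))) = √(85009 + (-215 + 499/691)) = √(85009 - 148066/691) = √(58593153/691) = √40487868723/691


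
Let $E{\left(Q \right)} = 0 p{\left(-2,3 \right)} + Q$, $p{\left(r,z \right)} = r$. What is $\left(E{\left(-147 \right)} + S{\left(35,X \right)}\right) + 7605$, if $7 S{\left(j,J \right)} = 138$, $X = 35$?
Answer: $\frac{52344}{7} \approx 7477.7$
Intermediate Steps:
$S{\left(j,J \right)} = \frac{138}{7}$ ($S{\left(j,J \right)} = \frac{1}{7} \cdot 138 = \frac{138}{7}$)
$E{\left(Q \right)} = Q$ ($E{\left(Q \right)} = 0 \left(-2\right) + Q = 0 + Q = Q$)
$\left(E{\left(-147 \right)} + S{\left(35,X \right)}\right) + 7605 = \left(-147 + \frac{138}{7}\right) + 7605 = - \frac{891}{7} + 7605 = \frac{52344}{7}$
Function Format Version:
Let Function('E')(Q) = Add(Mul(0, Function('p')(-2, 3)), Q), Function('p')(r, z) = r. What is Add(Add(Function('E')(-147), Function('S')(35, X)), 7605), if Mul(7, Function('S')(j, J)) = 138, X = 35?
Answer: Rational(52344, 7) ≈ 7477.7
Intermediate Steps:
Function('S')(j, J) = Rational(138, 7) (Function('S')(j, J) = Mul(Rational(1, 7), 138) = Rational(138, 7))
Function('E')(Q) = Q (Function('E')(Q) = Add(Mul(0, -2), Q) = Add(0, Q) = Q)
Add(Add(Function('E')(-147), Function('S')(35, X)), 7605) = Add(Add(-147, Rational(138, 7)), 7605) = Add(Rational(-891, 7), 7605) = Rational(52344, 7)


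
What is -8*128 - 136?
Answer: -1160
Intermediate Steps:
-8*128 - 136 = -1024 - 136 = -1160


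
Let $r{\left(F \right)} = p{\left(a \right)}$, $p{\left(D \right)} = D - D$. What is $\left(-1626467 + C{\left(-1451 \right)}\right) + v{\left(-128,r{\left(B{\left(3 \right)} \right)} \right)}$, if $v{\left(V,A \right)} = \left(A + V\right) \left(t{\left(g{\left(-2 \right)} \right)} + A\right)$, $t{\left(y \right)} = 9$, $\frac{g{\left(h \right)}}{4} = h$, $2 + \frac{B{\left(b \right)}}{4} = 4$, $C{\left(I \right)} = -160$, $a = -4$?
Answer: $-1627779$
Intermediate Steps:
$B{\left(b \right)} = 8$ ($B{\left(b \right)} = -8 + 4 \cdot 4 = -8 + 16 = 8$)
$p{\left(D \right)} = 0$
$g{\left(h \right)} = 4 h$
$r{\left(F \right)} = 0$
$v{\left(V,A \right)} = \left(9 + A\right) \left(A + V\right)$ ($v{\left(V,A \right)} = \left(A + V\right) \left(9 + A\right) = \left(9 + A\right) \left(A + V\right)$)
$\left(-1626467 + C{\left(-1451 \right)}\right) + v{\left(-128,r{\left(B{\left(3 \right)} \right)} \right)} = \left(-1626467 - 160\right) + \left(0^{2} + 9 \cdot 0 + 9 \left(-128\right) + 0 \left(-128\right)\right) = -1626627 + \left(0 + 0 - 1152 + 0\right) = -1626627 - 1152 = -1627779$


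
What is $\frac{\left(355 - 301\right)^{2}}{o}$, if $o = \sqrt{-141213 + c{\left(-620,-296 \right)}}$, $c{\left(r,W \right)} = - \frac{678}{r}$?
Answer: $- \frac{972 i \sqrt{13570464210}}{14591897} \approx - 7.7598 i$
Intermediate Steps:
$o = \frac{i \sqrt{13570464210}}{310}$ ($o = \sqrt{-141213 - \frac{678}{-620}} = \sqrt{-141213 - - \frac{339}{310}} = \sqrt{-141213 + \frac{339}{310}} = \sqrt{- \frac{43775691}{310}} = \frac{i \sqrt{13570464210}}{310} \approx 375.78 i$)
$\frac{\left(355 - 301\right)^{2}}{o} = \frac{\left(355 - 301\right)^{2}}{\frac{1}{310} i \sqrt{13570464210}} = 54^{2} \left(- \frac{i \sqrt{13570464210}}{43775691}\right) = 2916 \left(- \frac{i \sqrt{13570464210}}{43775691}\right) = - \frac{972 i \sqrt{13570464210}}{14591897}$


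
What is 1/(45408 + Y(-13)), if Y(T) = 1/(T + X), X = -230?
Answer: 243/11034143 ≈ 2.2023e-5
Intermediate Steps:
Y(T) = 1/(-230 + T) (Y(T) = 1/(T - 230) = 1/(-230 + T))
1/(45408 + Y(-13)) = 1/(45408 + 1/(-230 - 13)) = 1/(45408 + 1/(-243)) = 1/(45408 - 1/243) = 1/(11034143/243) = 243/11034143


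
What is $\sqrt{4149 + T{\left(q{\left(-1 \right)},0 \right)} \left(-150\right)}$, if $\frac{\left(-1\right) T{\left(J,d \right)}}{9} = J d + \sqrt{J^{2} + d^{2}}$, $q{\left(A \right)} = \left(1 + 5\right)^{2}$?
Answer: $3 \sqrt{5861} \approx 229.67$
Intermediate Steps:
$q{\left(A \right)} = 36$ ($q{\left(A \right)} = 6^{2} = 36$)
$T{\left(J,d \right)} = - 9 \sqrt{J^{2} + d^{2}} - 9 J d$ ($T{\left(J,d \right)} = - 9 \left(J d + \sqrt{J^{2} + d^{2}}\right) = - 9 \left(\sqrt{J^{2} + d^{2}} + J d\right) = - 9 \sqrt{J^{2} + d^{2}} - 9 J d$)
$\sqrt{4149 + T{\left(q{\left(-1 \right)},0 \right)} \left(-150\right)} = \sqrt{4149 + \left(- 9 \sqrt{36^{2} + 0^{2}} - 324 \cdot 0\right) \left(-150\right)} = \sqrt{4149 + \left(- 9 \sqrt{1296 + 0} + 0\right) \left(-150\right)} = \sqrt{4149 + \left(- 9 \sqrt{1296} + 0\right) \left(-150\right)} = \sqrt{4149 + \left(\left(-9\right) 36 + 0\right) \left(-150\right)} = \sqrt{4149 + \left(-324 + 0\right) \left(-150\right)} = \sqrt{4149 - -48600} = \sqrt{4149 + 48600} = \sqrt{52749} = 3 \sqrt{5861}$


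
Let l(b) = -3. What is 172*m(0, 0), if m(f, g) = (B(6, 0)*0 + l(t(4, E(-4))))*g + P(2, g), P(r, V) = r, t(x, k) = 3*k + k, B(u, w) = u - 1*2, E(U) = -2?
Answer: 344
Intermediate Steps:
B(u, w) = -2 + u (B(u, w) = u - 2 = -2 + u)
t(x, k) = 4*k
m(f, g) = 2 - 3*g (m(f, g) = ((-2 + 6)*0 - 3)*g + 2 = (4*0 - 3)*g + 2 = (0 - 3)*g + 2 = -3*g + 2 = 2 - 3*g)
172*m(0, 0) = 172*(2 - 3*0) = 172*(2 + 0) = 172*2 = 344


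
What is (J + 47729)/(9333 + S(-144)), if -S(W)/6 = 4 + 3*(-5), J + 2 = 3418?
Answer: 51145/9399 ≈ 5.4415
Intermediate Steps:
J = 3416 (J = -2 + 3418 = 3416)
S(W) = 66 (S(W) = -6*(4 + 3*(-5)) = -6*(4 - 15) = -6*(-11) = 66)
(J + 47729)/(9333 + S(-144)) = (3416 + 47729)/(9333 + 66) = 51145/9399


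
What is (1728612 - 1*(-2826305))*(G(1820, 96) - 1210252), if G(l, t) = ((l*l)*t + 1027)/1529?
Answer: -6980336881792877/1529 ≈ -4.5653e+12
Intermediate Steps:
G(l, t) = 1027/1529 + t*l**2/1529 (G(l, t) = (l**2*t + 1027)*(1/1529) = (t*l**2 + 1027)*(1/1529) = (1027 + t*l**2)*(1/1529) = 1027/1529 + t*l**2/1529)
(1728612 - 1*(-2826305))*(G(1820, 96) - 1210252) = (1728612 - 1*(-2826305))*((1027/1529 + (1/1529)*96*1820**2) - 1210252) = (1728612 + 2826305)*((1027/1529 + (1/1529)*96*3312400) - 1210252) = 4554917*((1027/1529 + 317990400/1529) - 1210252) = 4554917*(317991427/1529 - 1210252) = 4554917*(-1532483881/1529) = -6980336881792877/1529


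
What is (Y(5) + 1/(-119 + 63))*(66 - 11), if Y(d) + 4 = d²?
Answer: 64625/56 ≈ 1154.0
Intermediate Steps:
Y(d) = -4 + d²
(Y(5) + 1/(-119 + 63))*(66 - 11) = ((-4 + 5²) + 1/(-119 + 63))*(66 - 11) = ((-4 + 25) + 1/(-56))*55 = (21 - 1/56)*55 = (1175/56)*55 = 64625/56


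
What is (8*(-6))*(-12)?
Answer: 576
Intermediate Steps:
(8*(-6))*(-12) = -48*(-12) = 576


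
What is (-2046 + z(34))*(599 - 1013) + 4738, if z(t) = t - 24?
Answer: 847642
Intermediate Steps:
z(t) = -24 + t
(-2046 + z(34))*(599 - 1013) + 4738 = (-2046 + (-24 + 34))*(599 - 1013) + 4738 = (-2046 + 10)*(-414) + 4738 = -2036*(-414) + 4738 = 842904 + 4738 = 847642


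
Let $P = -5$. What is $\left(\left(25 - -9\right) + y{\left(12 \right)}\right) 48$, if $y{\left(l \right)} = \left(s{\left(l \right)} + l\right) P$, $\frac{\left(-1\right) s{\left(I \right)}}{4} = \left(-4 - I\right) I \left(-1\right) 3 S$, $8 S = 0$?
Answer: $-1248$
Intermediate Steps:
$S = 0$ ($S = \frac{1}{8} \cdot 0 = 0$)
$s{\left(I \right)} = 0$ ($s{\left(I \right)} = - 4 \left(-4 - I\right) I \left(-1\right) 3 \cdot 0 = - 4 \left(-4 - I\right) \left(- I\right) 3 \cdot 0 = - 4 - I \left(-4 - I\right) 3 \cdot 0 = - 4 - 3 I \left(-4 - I\right) 0 = \left(-4\right) 0 = 0$)
$y{\left(l \right)} = - 5 l$ ($y{\left(l \right)} = \left(0 + l\right) \left(-5\right) = l \left(-5\right) = - 5 l$)
$\left(\left(25 - -9\right) + y{\left(12 \right)}\right) 48 = \left(\left(25 - -9\right) - 60\right) 48 = \left(\left(25 + 9\right) - 60\right) 48 = \left(34 - 60\right) 48 = \left(-26\right) 48 = -1248$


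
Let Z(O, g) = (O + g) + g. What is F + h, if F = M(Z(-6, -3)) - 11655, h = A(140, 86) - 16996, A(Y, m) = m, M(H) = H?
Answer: -28577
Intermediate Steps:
Z(O, g) = O + 2*g
h = -16910 (h = 86 - 16996 = -16910)
F = -11667 (F = (-6 + 2*(-3)) - 11655 = (-6 - 6) - 11655 = -12 - 11655 = -11667)
F + h = -11667 - 16910 = -28577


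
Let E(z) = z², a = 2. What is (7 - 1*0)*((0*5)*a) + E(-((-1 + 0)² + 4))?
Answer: 25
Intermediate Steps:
(7 - 1*0)*((0*5)*a) + E(-((-1 + 0)² + 4)) = (7 - 1*0)*((0*5)*2) + (-((-1 + 0)² + 4))² = (7 + 0)*(0*2) + (-((-1)² + 4))² = 7*0 + (-(1 + 4))² = 0 + (-1*5)² = 0 + (-5)² = 0 + 25 = 25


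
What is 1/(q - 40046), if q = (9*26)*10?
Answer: -1/37706 ≈ -2.6521e-5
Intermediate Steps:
q = 2340 (q = 234*10 = 2340)
1/(q - 40046) = 1/(2340 - 40046) = 1/(-37706) = -1/37706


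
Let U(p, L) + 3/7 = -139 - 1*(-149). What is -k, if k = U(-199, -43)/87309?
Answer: -67/611163 ≈ -0.00010963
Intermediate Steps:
U(p, L) = 67/7 (U(p, L) = -3/7 + (-139 - 1*(-149)) = -3/7 + (-139 + 149) = -3/7 + 10 = 67/7)
k = 67/611163 (k = (67/7)/87309 = (67/7)*(1/87309) = 67/611163 ≈ 0.00010963)
-k = -1*67/611163 = -67/611163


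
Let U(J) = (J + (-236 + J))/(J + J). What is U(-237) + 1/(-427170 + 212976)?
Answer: 8448737/5640442 ≈ 1.4979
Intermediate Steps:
U(J) = (-236 + 2*J)/(2*J) (U(J) = (-236 + 2*J)/((2*J)) = (-236 + 2*J)*(1/(2*J)) = (-236 + 2*J)/(2*J))
U(-237) + 1/(-427170 + 212976) = (-118 - 237)/(-237) + 1/(-427170 + 212976) = -1/237*(-355) + 1/(-214194) = 355/237 - 1/214194 = 8448737/5640442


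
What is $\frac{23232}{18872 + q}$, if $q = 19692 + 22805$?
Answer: $\frac{2112}{5579} \approx 0.37856$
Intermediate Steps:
$q = 42497$
$\frac{23232}{18872 + q} = \frac{23232}{18872 + 42497} = \frac{23232}{61369} = 23232 \cdot \frac{1}{61369} = \frac{2112}{5579}$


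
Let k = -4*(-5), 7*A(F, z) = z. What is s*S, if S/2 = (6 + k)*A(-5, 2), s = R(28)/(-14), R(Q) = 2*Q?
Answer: -416/7 ≈ -59.429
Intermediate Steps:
A(F, z) = z/7
k = 20
s = -4 (s = (2*28)/(-14) = 56*(-1/14) = -4)
S = 104/7 (S = 2*((6 + 20)*((⅐)*2)) = 2*(26*(2/7)) = 2*(52/7) = 104/7 ≈ 14.857)
s*S = -4*104/7 = -416/7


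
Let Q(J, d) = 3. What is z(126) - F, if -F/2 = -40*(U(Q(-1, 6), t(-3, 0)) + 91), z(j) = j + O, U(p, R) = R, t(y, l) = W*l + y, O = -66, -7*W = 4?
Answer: -6980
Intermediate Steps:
W = -4/7 (W = -1/7*4 = -4/7 ≈ -0.57143)
t(y, l) = y - 4*l/7 (t(y, l) = -4*l/7 + y = y - 4*l/7)
z(j) = -66 + j (z(j) = j - 66 = -66 + j)
F = 7040 (F = -(-80)*((-3 - 4/7*0) + 91) = -(-80)*((-3 + 0) + 91) = -(-80)*(-3 + 91) = -(-80)*88 = -2*(-3520) = 7040)
z(126) - F = (-66 + 126) - 1*7040 = 60 - 7040 = -6980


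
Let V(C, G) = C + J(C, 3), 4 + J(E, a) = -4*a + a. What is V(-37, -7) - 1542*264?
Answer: -407138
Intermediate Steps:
J(E, a) = -4 - 3*a (J(E, a) = -4 + (-4*a + a) = -4 - 3*a)
V(C, G) = -13 + C (V(C, G) = C + (-4 - 3*3) = C + (-4 - 9) = C - 13 = -13 + C)
V(-37, -7) - 1542*264 = (-13 - 37) - 1542*264 = -50 - 407088 = -407138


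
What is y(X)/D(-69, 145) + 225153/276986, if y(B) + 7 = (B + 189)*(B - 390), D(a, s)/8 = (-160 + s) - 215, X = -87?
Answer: 6946348633/254827120 ≈ 27.259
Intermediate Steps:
D(a, s) = -3000 + 8*s (D(a, s) = 8*((-160 + s) - 215) = 8*(-375 + s) = -3000 + 8*s)
y(B) = -7 + (-390 + B)*(189 + B) (y(B) = -7 + (B + 189)*(B - 390) = -7 + (189 + B)*(-390 + B) = -7 + (-390 + B)*(189 + B))
y(X)/D(-69, 145) + 225153/276986 = (-73717 + (-87)² - 201*(-87))/(-3000 + 8*145) + 225153/276986 = (-73717 + 7569 + 17487)/(-3000 + 1160) + 225153*(1/276986) = -48661/(-1840) + 225153/276986 = -48661*(-1/1840) + 225153/276986 = 48661/1840 + 225153/276986 = 6946348633/254827120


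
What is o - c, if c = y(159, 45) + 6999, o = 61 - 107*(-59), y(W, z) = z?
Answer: -670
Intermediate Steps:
o = 6374 (o = 61 + 6313 = 6374)
c = 7044 (c = 45 + 6999 = 7044)
o - c = 6374 - 1*7044 = 6374 - 7044 = -670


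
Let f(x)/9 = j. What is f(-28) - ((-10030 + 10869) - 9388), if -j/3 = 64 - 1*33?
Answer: 7712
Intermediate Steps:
j = -93 (j = -3*(64 - 1*33) = -3*(64 - 33) = -3*31 = -93)
f(x) = -837 (f(x) = 9*(-93) = -837)
f(-28) - ((-10030 + 10869) - 9388) = -837 - ((-10030 + 10869) - 9388) = -837 - (839 - 9388) = -837 - 1*(-8549) = -837 + 8549 = 7712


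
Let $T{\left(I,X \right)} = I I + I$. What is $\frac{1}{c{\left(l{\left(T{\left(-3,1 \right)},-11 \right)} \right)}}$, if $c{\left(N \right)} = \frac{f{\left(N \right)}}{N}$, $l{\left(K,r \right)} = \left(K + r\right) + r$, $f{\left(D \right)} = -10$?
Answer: $\frac{8}{5} \approx 1.6$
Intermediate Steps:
$T{\left(I,X \right)} = I + I^{2}$ ($T{\left(I,X \right)} = I^{2} + I = I + I^{2}$)
$l{\left(K,r \right)} = K + 2 r$
$c{\left(N \right)} = - \frac{10}{N}$
$\frac{1}{c{\left(l{\left(T{\left(-3,1 \right)},-11 \right)} \right)}} = \frac{1}{\left(-10\right) \frac{1}{- 3 \left(1 - 3\right) + 2 \left(-11\right)}} = \frac{1}{\left(-10\right) \frac{1}{\left(-3\right) \left(-2\right) - 22}} = \frac{1}{\left(-10\right) \frac{1}{6 - 22}} = \frac{1}{\left(-10\right) \frac{1}{-16}} = \frac{1}{\left(-10\right) \left(- \frac{1}{16}\right)} = \frac{1}{\frac{5}{8}} = \frac{8}{5}$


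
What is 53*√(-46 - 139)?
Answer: 53*I*√185 ≈ 720.88*I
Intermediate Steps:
53*√(-46 - 139) = 53*√(-185) = 53*(I*√185) = 53*I*√185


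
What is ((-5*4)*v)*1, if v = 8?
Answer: -160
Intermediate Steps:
((-5*4)*v)*1 = (-5*4*8)*1 = -20*8*1 = -160*1 = -160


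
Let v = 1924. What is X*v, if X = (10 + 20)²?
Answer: 1731600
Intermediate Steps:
X = 900 (X = 30² = 900)
X*v = 900*1924 = 1731600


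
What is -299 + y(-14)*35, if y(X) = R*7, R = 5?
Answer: 926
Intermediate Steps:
y(X) = 35 (y(X) = 5*7 = 35)
-299 + y(-14)*35 = -299 + 35*35 = -299 + 1225 = 926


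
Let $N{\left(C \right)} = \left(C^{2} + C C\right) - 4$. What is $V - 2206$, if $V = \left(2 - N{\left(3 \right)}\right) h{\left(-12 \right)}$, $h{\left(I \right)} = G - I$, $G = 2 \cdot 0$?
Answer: $-2350$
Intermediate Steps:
$G = 0$
$N{\left(C \right)} = -4 + 2 C^{2}$ ($N{\left(C \right)} = \left(C^{2} + C^{2}\right) - 4 = 2 C^{2} - 4 = -4 + 2 C^{2}$)
$h{\left(I \right)} = - I$ ($h{\left(I \right)} = 0 - I = - I$)
$V = -144$ ($V = \left(2 - \left(-4 + 2 \cdot 3^{2}\right)\right) \left(\left(-1\right) \left(-12\right)\right) = \left(2 - \left(-4 + 2 \cdot 9\right)\right) 12 = \left(2 - \left(-4 + 18\right)\right) 12 = \left(2 - 14\right) 12 = \left(-12\right) 12 = -144$)
$V - 2206 = -144 - 2206 = -2350$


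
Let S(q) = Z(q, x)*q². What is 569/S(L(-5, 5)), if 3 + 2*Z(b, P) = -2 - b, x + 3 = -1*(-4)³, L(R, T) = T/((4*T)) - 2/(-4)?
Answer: -72832/207 ≈ -351.85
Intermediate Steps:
L(R, T) = ¾ (L(R, T) = T*(1/(4*T)) - 2*(-¼) = ¼ + ½ = ¾)
x = 61 (x = -3 - 1*(-4)³ = -3 - 1*(-64) = -3 + 64 = 61)
Z(b, P) = -5/2 - b/2 (Z(b, P) = -3/2 + (-2 - b)/2 = -3/2 + (-1 - b/2) = -5/2 - b/2)
S(q) = q²*(-5/2 - q/2) (S(q) = (-5/2 - q/2)*q² = q²*(-5/2 - q/2))
569/S(L(-5, 5)) = 569/(((¾)²*(-5 - 1*¾)/2)) = 569/(((½)*(9/16)*(-5 - ¾))) = 569/(((½)*(9/16)*(-23/4))) = 569/(-207/128) = 569*(-128/207) = -72832/207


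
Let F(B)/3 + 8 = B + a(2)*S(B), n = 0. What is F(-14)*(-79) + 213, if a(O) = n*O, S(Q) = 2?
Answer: 5427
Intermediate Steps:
a(O) = 0 (a(O) = 0*O = 0)
F(B) = -24 + 3*B (F(B) = -24 + 3*(B + 0*2) = -24 + 3*(B + 0) = -24 + 3*B)
F(-14)*(-79) + 213 = (-24 + 3*(-14))*(-79) + 213 = (-24 - 42)*(-79) + 213 = -66*(-79) + 213 = 5214 + 213 = 5427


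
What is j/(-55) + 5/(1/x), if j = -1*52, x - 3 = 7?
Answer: 2802/55 ≈ 50.945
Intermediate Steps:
x = 10 (x = 3 + 7 = 10)
j = -52
j/(-55) + 5/(1/x) = -52/(-55) + 5/(1/10) = -52*(-1/55) + 5/(1/10) = 52/55 + 5*10 = 52/55 + 50 = 2802/55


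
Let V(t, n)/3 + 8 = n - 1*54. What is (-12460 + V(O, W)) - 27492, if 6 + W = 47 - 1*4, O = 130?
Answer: -40027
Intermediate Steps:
W = 37 (W = -6 + (47 - 1*4) = -6 + (47 - 4) = -6 + 43 = 37)
V(t, n) = -186 + 3*n (V(t, n) = -24 + 3*(n - 1*54) = -24 + 3*(n - 54) = -24 + 3*(-54 + n) = -24 + (-162 + 3*n) = -186 + 3*n)
(-12460 + V(O, W)) - 27492 = (-12460 + (-186 + 3*37)) - 27492 = (-12460 + (-186 + 111)) - 27492 = (-12460 - 75) - 27492 = -12535 - 27492 = -40027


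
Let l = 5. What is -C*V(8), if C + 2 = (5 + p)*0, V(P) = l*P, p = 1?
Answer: 80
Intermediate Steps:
V(P) = 5*P
C = -2 (C = -2 + (5 + 1)*0 = -2 + 6*0 = -2 + 0 = -2)
-C*V(8) = -(-2)*5*8 = -(-2)*40 = -1*(-80) = 80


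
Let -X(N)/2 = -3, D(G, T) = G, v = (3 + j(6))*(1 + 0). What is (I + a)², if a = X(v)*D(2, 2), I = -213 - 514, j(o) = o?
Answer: 511225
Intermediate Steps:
v = 9 (v = (3 + 6)*(1 + 0) = 9*1 = 9)
X(N) = 6 (X(N) = -2*(-3) = 6)
I = -727
a = 12 (a = 6*2 = 12)
(I + a)² = (-727 + 12)² = (-715)² = 511225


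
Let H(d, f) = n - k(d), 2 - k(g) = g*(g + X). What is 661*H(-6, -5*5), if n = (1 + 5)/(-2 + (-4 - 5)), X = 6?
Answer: -18508/11 ≈ -1682.5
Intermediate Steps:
k(g) = 2 - g*(6 + g) (k(g) = 2 - g*(g + 6) = 2 - g*(6 + g))
n = -6/11 (n = 6/(-2 - 9) = 6/(-11) = 6*(-1/11) = -6/11 ≈ -0.54545)
H(d, f) = -28/11 + d² + 6*d (H(d, f) = -6/11 - (2 - d² - 6*d) = -6/11 + (-2 + d² + 6*d) = -28/11 + d² + 6*d)
661*H(-6, -5*5) = 661*(-28/11 + (-6)² + 6*(-6)) = 661*(-28/11 + 36 - 36) = 661*(-28/11) = -18508/11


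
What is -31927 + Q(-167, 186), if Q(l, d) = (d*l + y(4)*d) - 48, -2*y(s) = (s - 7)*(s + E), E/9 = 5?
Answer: -49366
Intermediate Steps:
E = 45 (E = 9*5 = 45)
y(s) = -(-7 + s)*(45 + s)/2 (y(s) = -(s - 7)*(s + 45)/2 = -(-7 + s)*(45 + s)/2)
Q(l, d) = -48 + 147*d/2 + d*l (Q(l, d) = (d*l + (315/2 - 19*4 - 1/2*4**2)*d) - 48 = (d*l + (315/2 - 76 - 1/2*16)*d) - 48 = (d*l + (315/2 - 76 - 8)*d) - 48 = (d*l + 147*d/2) - 48 = (147*d/2 + d*l) - 48 = -48 + 147*d/2 + d*l)
-31927 + Q(-167, 186) = -31927 + (-48 + (147/2)*186 + 186*(-167)) = -31927 + (-48 + 13671 - 31062) = -31927 - 17439 = -49366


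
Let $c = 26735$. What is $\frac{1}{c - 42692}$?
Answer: $- \frac{1}{15957} \approx -6.2668 \cdot 10^{-5}$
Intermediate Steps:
$\frac{1}{c - 42692} = \frac{1}{26735 - 42692} = \frac{1}{-15957} = - \frac{1}{15957}$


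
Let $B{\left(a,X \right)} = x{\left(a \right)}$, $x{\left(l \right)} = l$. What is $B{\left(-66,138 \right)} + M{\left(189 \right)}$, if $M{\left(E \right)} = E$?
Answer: $123$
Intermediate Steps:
$B{\left(a,X \right)} = a$
$B{\left(-66,138 \right)} + M{\left(189 \right)} = -66 + 189 = 123$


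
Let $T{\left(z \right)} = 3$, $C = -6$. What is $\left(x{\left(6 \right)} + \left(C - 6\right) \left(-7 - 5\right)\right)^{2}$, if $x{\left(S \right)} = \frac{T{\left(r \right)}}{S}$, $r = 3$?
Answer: $\frac{83521}{4} \approx 20880.0$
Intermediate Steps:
$x{\left(S \right)} = \frac{3}{S}$
$\left(x{\left(6 \right)} + \left(C - 6\right) \left(-7 - 5\right)\right)^{2} = \left(\frac{3}{6} + \left(-6 - 6\right) \left(-7 - 5\right)\right)^{2} = \left(3 \cdot \frac{1}{6} - -144\right)^{2} = \left(\frac{1}{2} + 144\right)^{2} = \left(\frac{289}{2}\right)^{2} = \frac{83521}{4}$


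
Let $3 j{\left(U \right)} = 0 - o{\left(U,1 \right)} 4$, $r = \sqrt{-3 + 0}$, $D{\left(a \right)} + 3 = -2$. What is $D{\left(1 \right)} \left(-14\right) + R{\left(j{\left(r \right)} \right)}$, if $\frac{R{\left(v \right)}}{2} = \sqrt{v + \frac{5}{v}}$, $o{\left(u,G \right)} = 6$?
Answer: $70 + \frac{i \sqrt{138}}{2} \approx 70.0 + 5.8737 i$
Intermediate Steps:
$D{\left(a \right)} = -5$ ($D{\left(a \right)} = -3 - 2 = -5$)
$r = i \sqrt{3}$ ($r = \sqrt{-3} = i \sqrt{3} \approx 1.732 i$)
$j{\left(U \right)} = -8$ ($j{\left(U \right)} = \frac{0 - 6 \cdot 4}{3} = \frac{0 - 24}{3} = \frac{1}{3} \left(-24\right) = -8$)
$R{\left(v \right)} = 2 \sqrt{v + \frac{5}{v}}$
$D{\left(1 \right)} \left(-14\right) + R{\left(j{\left(r \right)} \right)} = \left(-5\right) \left(-14\right) + 2 \sqrt{-8 + \frac{5}{-8}} = 70 + 2 \sqrt{-8 + 5 \left(- \frac{1}{8}\right)} = 70 + 2 \sqrt{-8 - \frac{5}{8}} = 70 + 2 \sqrt{- \frac{69}{8}} = 70 + 2 \frac{i \sqrt{138}}{4} = 70 + \frac{i \sqrt{138}}{2}$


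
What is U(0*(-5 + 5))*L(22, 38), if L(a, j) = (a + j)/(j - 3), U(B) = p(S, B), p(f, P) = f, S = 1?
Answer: 12/7 ≈ 1.7143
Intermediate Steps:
U(B) = 1
L(a, j) = (a + j)/(-3 + j)
U(0*(-5 + 5))*L(22, 38) = 1*((22 + 38)/(-3 + 38)) = 1*(60/35) = 1*((1/35)*60) = 1*(12/7) = 12/7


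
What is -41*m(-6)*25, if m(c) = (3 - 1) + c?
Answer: 4100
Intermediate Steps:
m(c) = 2 + c
-41*m(-6)*25 = -41*(2 - 6)*25 = -41*(-4)*25 = 164*25 = 4100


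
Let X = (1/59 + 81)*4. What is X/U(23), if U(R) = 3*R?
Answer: 19120/4071 ≈ 4.6966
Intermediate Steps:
X = 19120/59 (X = (1/59 + 81)*4 = (4780/59)*4 = 19120/59 ≈ 324.07)
X/U(23) = 19120/(59*((3*23))) = (19120/59)/69 = (19120/59)*(1/69) = 19120/4071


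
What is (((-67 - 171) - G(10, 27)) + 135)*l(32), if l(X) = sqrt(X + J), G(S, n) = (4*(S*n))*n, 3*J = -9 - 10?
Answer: -29263*sqrt(231)/3 ≈ -1.4825e+5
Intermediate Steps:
J = -19/3 (J = (-9 - 10)/3 = (1/3)*(-19) = -19/3 ≈ -6.3333)
G(S, n) = 4*S*n**2 (G(S, n) = (4*S*n)*n = 4*S*n**2)
l(X) = sqrt(-19/3 + X) (l(X) = sqrt(X - 19/3) = sqrt(-19/3 + X))
(((-67 - 171) - G(10, 27)) + 135)*l(32) = (((-67 - 171) - 4*10*27**2) + 135)*(sqrt(-57 + 9*32)/3) = ((-238 - 4*10*729) + 135)*(sqrt(-57 + 288)/3) = ((-238 - 1*29160) + 135)*(sqrt(231)/3) = ((-238 - 29160) + 135)*(sqrt(231)/3) = (-29398 + 135)*(sqrt(231)/3) = -29263*sqrt(231)/3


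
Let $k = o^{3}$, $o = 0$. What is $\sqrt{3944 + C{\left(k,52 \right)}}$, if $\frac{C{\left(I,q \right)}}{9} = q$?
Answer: $2 \sqrt{1103} \approx 66.423$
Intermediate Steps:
$k = 0$ ($k = 0^{3} = 0$)
$C{\left(I,q \right)} = 9 q$
$\sqrt{3944 + C{\left(k,52 \right)}} = \sqrt{3944 + 9 \cdot 52} = \sqrt{3944 + 468} = \sqrt{4412} = 2 \sqrt{1103}$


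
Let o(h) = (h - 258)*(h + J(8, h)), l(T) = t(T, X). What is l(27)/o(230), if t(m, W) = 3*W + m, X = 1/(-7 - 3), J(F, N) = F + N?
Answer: -89/43680 ≈ -0.0020375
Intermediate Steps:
X = -⅒ (X = 1/(-10) = -⅒ ≈ -0.10000)
t(m, W) = m + 3*W
l(T) = -3/10 + T (l(T) = T + 3*(-⅒) = T - 3/10 = -3/10 + T)
o(h) = (-258 + h)*(8 + 2*h) (o(h) = (h - 258)*(h + (8 + h)) = (-258 + h)*(8 + 2*h))
l(27)/o(230) = (-3/10 + 27)/(-2064 - 508*230 + 2*230²) = 267/(10*(-2064 - 116840 + 2*52900)) = 267/(10*(-2064 - 116840 + 105800)) = (267/10)/(-13104) = (267/10)*(-1/13104) = -89/43680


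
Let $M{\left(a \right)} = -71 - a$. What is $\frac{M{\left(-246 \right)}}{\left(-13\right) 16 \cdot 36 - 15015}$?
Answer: $- \frac{175}{22503} \approx -0.0077767$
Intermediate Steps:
$\frac{M{\left(-246 \right)}}{\left(-13\right) 16 \cdot 36 - 15015} = \frac{-71 - -246}{\left(-13\right) 16 \cdot 36 - 15015} = \frac{-71 + 246}{\left(-208\right) 36 - 15015} = \frac{175}{-7488 - 15015} = \frac{175}{-22503} = 175 \left(- \frac{1}{22503}\right) = - \frac{175}{22503}$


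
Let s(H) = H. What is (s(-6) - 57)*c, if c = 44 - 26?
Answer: -1134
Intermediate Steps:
c = 18
(s(-6) - 57)*c = (-6 - 57)*18 = -63*18 = -1134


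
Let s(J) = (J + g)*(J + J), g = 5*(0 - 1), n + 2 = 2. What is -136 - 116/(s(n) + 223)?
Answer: -30444/223 ≈ -136.52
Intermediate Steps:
n = 0 (n = -2 + 2 = 0)
g = -5 (g = 5*(-1) = -5)
s(J) = 2*J*(-5 + J) (s(J) = (J - 5)*(J + J) = (-5 + J)*(2*J) = 2*J*(-5 + J))
-136 - 116/(s(n) + 223) = -136 - 116/(2*0*(-5 + 0) + 223) = -136 - 116/(2*0*(-5) + 223) = -136 - 116/(0 + 223) = -136 - 116/223 = -30444/223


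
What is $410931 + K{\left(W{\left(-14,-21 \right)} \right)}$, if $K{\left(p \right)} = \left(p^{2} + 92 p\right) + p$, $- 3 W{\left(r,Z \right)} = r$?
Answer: $\frac{3702481}{9} \approx 4.1139 \cdot 10^{5}$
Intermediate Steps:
$W{\left(r,Z \right)} = - \frac{r}{3}$
$K{\left(p \right)} = p^{2} + 93 p$
$410931 + K{\left(W{\left(-14,-21 \right)} \right)} = 410931 + \left(- \frac{1}{3}\right) \left(-14\right) \left(93 - - \frac{14}{3}\right) = 410931 + \frac{14 \left(93 + \frac{14}{3}\right)}{3} = 410931 + \frac{14}{3} \cdot \frac{293}{3} = 410931 + \frac{4102}{9} = \frac{3702481}{9}$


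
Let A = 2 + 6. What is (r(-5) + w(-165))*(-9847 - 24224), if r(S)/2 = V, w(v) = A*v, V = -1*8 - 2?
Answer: 45655140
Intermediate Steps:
V = -10 (V = -8 - 2 = -10)
A = 8
w(v) = 8*v
r(S) = -20 (r(S) = 2*(-10) = -20)
(r(-5) + w(-165))*(-9847 - 24224) = (-20 + 8*(-165))*(-9847 - 24224) = (-20 - 1320)*(-34071) = -1340*(-34071) = 45655140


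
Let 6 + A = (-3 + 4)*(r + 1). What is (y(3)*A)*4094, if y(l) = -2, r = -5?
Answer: 81880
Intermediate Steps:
A = -10 (A = -6 + (-3 + 4)*(-5 + 1) = -6 + 1*(-4) = -6 - 4 = -10)
(y(3)*A)*4094 = -2*(-10)*4094 = 20*4094 = 81880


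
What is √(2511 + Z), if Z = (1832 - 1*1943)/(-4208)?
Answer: √2778962937/1052 ≈ 50.110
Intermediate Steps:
Z = 111/4208 (Z = (1832 - 1943)*(-1/4208) = -111*(-1/4208) = 111/4208 ≈ 0.026378)
√(2511 + Z) = √(2511 + 111/4208) = √(10566399/4208) = √2778962937/1052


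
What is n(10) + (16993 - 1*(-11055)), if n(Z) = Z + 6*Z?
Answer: 28118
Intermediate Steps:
n(Z) = 7*Z
n(10) + (16993 - 1*(-11055)) = 7*10 + (16993 - 1*(-11055)) = 70 + (16993 + 11055) = 70 + 28048 = 28118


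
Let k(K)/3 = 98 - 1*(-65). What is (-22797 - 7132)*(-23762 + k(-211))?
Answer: 696537617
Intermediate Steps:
k(K) = 489 (k(K) = 3*(98 - 1*(-65)) = 3*(98 + 65) = 3*163 = 489)
(-22797 - 7132)*(-23762 + k(-211)) = (-22797 - 7132)*(-23762 + 489) = -29929*(-23273) = 696537617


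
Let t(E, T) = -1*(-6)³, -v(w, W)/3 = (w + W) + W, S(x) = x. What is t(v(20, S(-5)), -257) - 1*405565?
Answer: -405349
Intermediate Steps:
v(w, W) = -6*W - 3*w (v(w, W) = -3*((w + W) + W) = -3*((W + w) + W) = -3*(w + 2*W) = -6*W - 3*w)
t(E, T) = 216 (t(E, T) = -1*(-216) = 216)
t(v(20, S(-5)), -257) - 1*405565 = 216 - 1*405565 = 216 - 405565 = -405349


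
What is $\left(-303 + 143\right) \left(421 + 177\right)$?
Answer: $-95680$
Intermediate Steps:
$\left(-303 + 143\right) \left(421 + 177\right) = \left(-160\right) 598 = -95680$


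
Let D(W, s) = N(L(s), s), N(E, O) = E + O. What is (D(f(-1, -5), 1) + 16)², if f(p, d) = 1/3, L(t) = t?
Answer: 324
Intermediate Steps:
f(p, d) = ⅓
D(W, s) = 2*s (D(W, s) = s + s = 2*s)
(D(f(-1, -5), 1) + 16)² = (2*1 + 16)² = (2 + 16)² = 18² = 324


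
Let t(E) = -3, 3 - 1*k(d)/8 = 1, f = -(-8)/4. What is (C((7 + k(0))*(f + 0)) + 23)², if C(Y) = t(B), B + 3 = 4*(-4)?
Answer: 400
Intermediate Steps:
f = 2 (f = -(-8)/4 = -2*(-1) = 2)
k(d) = 16 (k(d) = 24 - 8*1 = 24 - 8 = 16)
B = -19 (B = -3 + 4*(-4) = -3 - 16 = -19)
C(Y) = -3
(C((7 + k(0))*(f + 0)) + 23)² = (-3 + 23)² = 20² = 400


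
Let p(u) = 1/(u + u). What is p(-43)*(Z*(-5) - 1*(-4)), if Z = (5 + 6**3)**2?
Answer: 244201/86 ≈ 2839.5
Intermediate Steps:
Z = 48841 (Z = (5 + 216)**2 = 221**2 = 48841)
p(u) = 1/(2*u)
p(-43)*(Z*(-5) - 1*(-4)) = ((1/2)/(-43))*(48841*(-5) - 1*(-4)) = ((1/2)*(-1/43))*(-244205 + 4) = -1/86*(-244201) = 244201/86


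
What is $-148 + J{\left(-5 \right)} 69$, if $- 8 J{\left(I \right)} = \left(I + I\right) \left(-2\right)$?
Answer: $- \frac{641}{2} \approx -320.5$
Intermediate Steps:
$J{\left(I \right)} = \frac{I}{2}$ ($J{\left(I \right)} = - \frac{\left(I + I\right) \left(-2\right)}{8} = - \frac{2 I \left(-2\right)}{8} = - \frac{\left(-4\right) I}{8} = \frac{I}{2}$)
$-148 + J{\left(-5 \right)} 69 = -148 + \frac{1}{2} \left(-5\right) 69 = -148 - \frac{345}{2} = - \frac{641}{2}$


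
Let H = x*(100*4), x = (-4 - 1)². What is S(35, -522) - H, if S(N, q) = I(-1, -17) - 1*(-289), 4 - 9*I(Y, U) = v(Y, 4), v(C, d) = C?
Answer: -87394/9 ≈ -9710.4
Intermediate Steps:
x = 25 (x = (-5)² = 25)
I(Y, U) = 4/9 - Y/9
S(N, q) = 2606/9 (S(N, q) = (4/9 - ⅑*(-1)) - 1*(-289) = (4/9 + ⅑) + 289 = 5/9 + 289 = 2606/9)
H = 10000 (H = 25*(100*4) = 25*400 = 10000)
S(35, -522) - H = 2606/9 - 1*10000 = 2606/9 - 10000 = -87394/9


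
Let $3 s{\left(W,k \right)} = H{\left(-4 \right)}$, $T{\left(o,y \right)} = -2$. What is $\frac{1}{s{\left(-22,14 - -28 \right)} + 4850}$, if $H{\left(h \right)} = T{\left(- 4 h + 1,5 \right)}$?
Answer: $\frac{3}{14548} \approx 0.00020621$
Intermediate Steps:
$H{\left(h \right)} = -2$
$s{\left(W,k \right)} = - \frac{2}{3}$ ($s{\left(W,k \right)} = \frac{1}{3} \left(-2\right) = - \frac{2}{3}$)
$\frac{1}{s{\left(-22,14 - -28 \right)} + 4850} = \frac{1}{- \frac{2}{3} + 4850} = \frac{1}{\frac{14548}{3}} = \frac{3}{14548}$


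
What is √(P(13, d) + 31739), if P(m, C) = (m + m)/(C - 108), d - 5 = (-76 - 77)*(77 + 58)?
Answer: 2*√854760126693/10379 ≈ 178.15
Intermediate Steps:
d = -20650 (d = 5 + (-76 - 77)*(77 + 58) = 5 - 153*135 = 5 - 20655 = -20650)
P(m, C) = 2*m/(-108 + C) (P(m, C) = (2*m)/(-108 + C) = 2*m/(-108 + C))
√(P(13, d) + 31739) = √(2*13/(-108 - 20650) + 31739) = √(2*13/(-20758) + 31739) = √(2*13*(-1/20758) + 31739) = √(-13/10379 + 31739) = √(329419068/10379) = 2*√854760126693/10379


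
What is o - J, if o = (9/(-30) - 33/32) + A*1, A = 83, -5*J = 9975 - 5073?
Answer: 169931/160 ≈ 1062.1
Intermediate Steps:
J = -4902/5 (J = -(9975 - 5073)/5 = -⅕*4902 = -4902/5 ≈ -980.40)
o = 13067/160 (o = (9/(-30) - 33/32) + 83*1 = (9*(-1/30) - 33*1/32) + 83 = (-3/10 - 33/32) + 83 = -213/160 + 83 = 13067/160 ≈ 81.669)
o - J = 13067/160 - 1*(-4902/5) = 13067/160 + 4902/5 = 169931/160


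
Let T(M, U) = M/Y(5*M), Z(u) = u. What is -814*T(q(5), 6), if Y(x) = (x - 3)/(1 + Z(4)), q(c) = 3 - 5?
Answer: -8140/13 ≈ -626.15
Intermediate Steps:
q(c) = -2
Y(x) = -⅗ + x/5 (Y(x) = (x - 3)/(1 + 4) = (-3 + x)/5 = (-3 + x)*(⅕) = -⅗ + x/5)
T(M, U) = M/(-⅗ + M) (T(M, U) = M/(-⅗ + (5*M)/5) = M/(-⅗ + M))
-814*T(q(5), 6) = -4070*(-2)/(-3 + 5*(-2)) = -4070*(-2)/(-3 - 10) = -4070*(-2)/(-13) = -4070*(-2)*(-1)/13 = -814*10/13 = -8140/13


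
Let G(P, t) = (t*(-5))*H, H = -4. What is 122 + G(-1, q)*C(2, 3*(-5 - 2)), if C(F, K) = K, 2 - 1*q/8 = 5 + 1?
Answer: 13562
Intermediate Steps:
q = -32 (q = 16 - 8*(5 + 1) = 16 - 8*6 = 16 - 48 = -32)
G(P, t) = 20*t (G(P, t) = (t*(-5))*(-4) = -5*t*(-4) = 20*t)
122 + G(-1, q)*C(2, 3*(-5 - 2)) = 122 + (20*(-32))*(3*(-5 - 2)) = 122 - 1920*(-7) = 122 - 640*(-21) = 122 + 13440 = 13562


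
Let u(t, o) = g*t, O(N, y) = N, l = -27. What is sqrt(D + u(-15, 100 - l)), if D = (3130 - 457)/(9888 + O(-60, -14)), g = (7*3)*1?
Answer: 3*I*sqrt(1158339)/182 ≈ 17.741*I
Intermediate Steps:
g = 21 (g = 21*1 = 21)
u(t, o) = 21*t
D = 99/364 (D = (3130 - 457)/(9888 - 60) = 2673/9828 = 2673*(1/9828) = 99/364 ≈ 0.27198)
sqrt(D + u(-15, 100 - l)) = sqrt(99/364 + 21*(-15)) = sqrt(99/364 - 315) = sqrt(-114561/364) = 3*I*sqrt(1158339)/182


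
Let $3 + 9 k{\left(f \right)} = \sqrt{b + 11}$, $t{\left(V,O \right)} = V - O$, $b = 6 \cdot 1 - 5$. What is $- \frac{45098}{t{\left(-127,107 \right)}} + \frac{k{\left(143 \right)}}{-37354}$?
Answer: $\frac{842295385}{4370418} - \frac{\sqrt{3}}{168093} \approx 192.73$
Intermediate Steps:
$b = 1$ ($b = 6 - 5 = 1$)
$k{\left(f \right)} = - \frac{1}{3} + \frac{2 \sqrt{3}}{9}$ ($k{\left(f \right)} = - \frac{1}{3} + \frac{\sqrt{1 + 11}}{9} = - \frac{1}{3} + \frac{\sqrt{12}}{9} = - \frac{1}{3} + \frac{2 \sqrt{3}}{9}$)
$- \frac{45098}{t{\left(-127,107 \right)}} + \frac{k{\left(143 \right)}}{-37354} = - \frac{45098}{-127 - 107} + \frac{- \frac{1}{3} + \frac{2 \sqrt{3}}{9}}{-37354} = - \frac{45098}{-127 - 107} + \left(- \frac{1}{3} + \frac{2 \sqrt{3}}{9}\right) \left(- \frac{1}{37354}\right) = - \frac{45098}{-234} + \left(\frac{1}{112062} - \frac{\sqrt{3}}{168093}\right) = \left(-45098\right) \left(- \frac{1}{234}\right) + \left(\frac{1}{112062} - \frac{\sqrt{3}}{168093}\right) = \frac{22549}{117} + \left(\frac{1}{112062} - \frac{\sqrt{3}}{168093}\right) = \frac{842295385}{4370418} - \frac{\sqrt{3}}{168093}$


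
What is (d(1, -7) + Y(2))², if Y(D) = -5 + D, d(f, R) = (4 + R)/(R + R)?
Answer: 1521/196 ≈ 7.7602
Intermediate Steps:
d(f, R) = (4 + R)/(2*R) (d(f, R) = (4 + R)/((2*R)) = (4 + R)*(1/(2*R)) = (4 + R)/(2*R))
(d(1, -7) + Y(2))² = ((½)*(4 - 7)/(-7) + (-5 + 2))² = ((½)*(-⅐)*(-3) - 3)² = (3/14 - 3)² = (-39/14)² = 1521/196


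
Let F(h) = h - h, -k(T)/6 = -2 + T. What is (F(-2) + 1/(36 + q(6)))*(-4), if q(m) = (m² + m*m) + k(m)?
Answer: -1/21 ≈ -0.047619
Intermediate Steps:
k(T) = 12 - 6*T (k(T) = -6*(-2 + T) = 12 - 6*T)
q(m) = 12 - 6*m + 2*m² (q(m) = (m² + m*m) + (12 - 6*m) = (m² + m²) + (12 - 6*m) = 2*m² + (12 - 6*m) = 12 - 6*m + 2*m²)
F(h) = 0
(F(-2) + 1/(36 + q(6)))*(-4) = (0 + 1/(36 + (12 - 6*6 + 2*6²)))*(-4) = (0 + 1/(36 + (12 - 36 + 2*36)))*(-4) = (0 + 1/(36 + (12 - 36 + 72)))*(-4) = (0 + 1/(36 + 48))*(-4) = (0 + 1/84)*(-4) = (1/84)*(-4) = -1/21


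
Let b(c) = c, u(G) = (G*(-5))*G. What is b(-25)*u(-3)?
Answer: 1125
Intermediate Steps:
u(G) = -5*G**2 (u(G) = (-5*G)*G = -5*G**2)
b(-25)*u(-3) = -(-125)*(-3)**2 = -(-125)*9 = -25*(-45) = 1125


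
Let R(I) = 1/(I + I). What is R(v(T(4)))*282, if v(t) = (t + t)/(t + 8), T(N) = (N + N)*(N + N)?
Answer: 1269/16 ≈ 79.313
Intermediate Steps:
T(N) = 4*N² (T(N) = (2*N)*(2*N) = 4*N²)
v(t) = 2*t/(8 + t) (v(t) = (2*t)/(8 + t) = 2*t/(8 + t))
R(I) = 1/(2*I)
R(v(T(4)))*282 = (1/(2*((2*(4*4²)/(8 + 4*4²)))))*282 = (1/(2*((2*(4*16)/(8 + 4*16)))))*282 = (1/(2*((2*64/(8 + 64)))))*282 = (1/(2*((2*64/72))))*282 = (1/(2*((2*64*(1/72)))))*282 = (1/(2*(16/9)))*282 = ((½)*(9/16))*282 = (9/32)*282 = 1269/16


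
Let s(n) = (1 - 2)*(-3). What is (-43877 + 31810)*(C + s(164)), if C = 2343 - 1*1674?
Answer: -8109024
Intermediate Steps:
s(n) = 3 (s(n) = -1*(-3) = 3)
C = 669 (C = 2343 - 1674 = 669)
(-43877 + 31810)*(C + s(164)) = (-43877 + 31810)*(669 + 3) = -12067*672 = -8109024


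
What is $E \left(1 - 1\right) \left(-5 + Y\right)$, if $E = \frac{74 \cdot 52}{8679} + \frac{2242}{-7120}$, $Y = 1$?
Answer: $0$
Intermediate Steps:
$E = \frac{3969721}{30897240}$ ($E = 3848 \cdot \frac{1}{8679} + 2242 \left(- \frac{1}{7120}\right) = \frac{3848}{8679} - \frac{1121}{3560} = \frac{3969721}{30897240} \approx 0.12848$)
$E \left(1 - 1\right) \left(-5 + Y\right) = \frac{3969721 \left(1 - 1\right) \left(-5 + 1\right)}{30897240} = \frac{3969721 \cdot 0 \left(-4\right)}{30897240} = \frac{3969721}{30897240} \cdot 0 = 0$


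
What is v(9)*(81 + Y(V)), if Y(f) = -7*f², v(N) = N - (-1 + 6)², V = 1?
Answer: -1184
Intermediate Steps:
v(N) = -25 + N (v(N) = N - 1*5² = N - 1*25 = N - 25 = -25 + N)
v(9)*(81 + Y(V)) = (-25 + 9)*(81 - 7*1²) = -16*(81 - 7*1) = -16*(81 - 7) = -16*74 = -1184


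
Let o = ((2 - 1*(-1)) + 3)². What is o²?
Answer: 1296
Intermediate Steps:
o = 36 (o = ((2 + 1) + 3)² = (3 + 3)² = 6² = 36)
o² = 36² = 1296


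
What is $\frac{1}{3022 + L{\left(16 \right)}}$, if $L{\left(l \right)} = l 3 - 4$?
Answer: $\frac{1}{3066} \approx 0.00032616$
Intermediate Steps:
$L{\left(l \right)} = -4 + 3 l$ ($L{\left(l \right)} = 3 l - 4 = -4 + 3 l$)
$\frac{1}{3022 + L{\left(16 \right)}} = \frac{1}{3022 + \left(-4 + 3 \cdot 16\right)} = \frac{1}{3022 + \left(-4 + 48\right)} = \frac{1}{3022 + 44} = \frac{1}{3066}$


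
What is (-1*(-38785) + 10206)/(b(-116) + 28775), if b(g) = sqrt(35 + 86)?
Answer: 48991/28786 ≈ 1.7019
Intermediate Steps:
b(g) = 11 (b(g) = sqrt(121) = 11)
(-1*(-38785) + 10206)/(b(-116) + 28775) = (-1*(-38785) + 10206)/(11 + 28775) = (38785 + 10206)/28786 = 48991*(1/28786) = 48991/28786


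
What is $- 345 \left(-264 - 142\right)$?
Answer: $140070$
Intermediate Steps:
$- 345 \left(-264 - 142\right) = - 345 \left(-406\right) = \left(-1\right) \left(-140070\right) = 140070$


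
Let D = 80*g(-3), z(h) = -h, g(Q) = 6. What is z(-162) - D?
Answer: -318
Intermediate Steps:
D = 480 (D = 80*6 = 480)
z(-162) - D = -1*(-162) - 1*480 = 162 - 480 = -318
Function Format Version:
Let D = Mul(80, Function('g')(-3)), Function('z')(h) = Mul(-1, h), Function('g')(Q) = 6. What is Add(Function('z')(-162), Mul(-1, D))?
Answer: -318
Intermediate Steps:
D = 480 (D = Mul(80, 6) = 480)
Add(Function('z')(-162), Mul(-1, D)) = Add(Mul(-1, -162), Mul(-1, 480)) = Add(162, -480) = -318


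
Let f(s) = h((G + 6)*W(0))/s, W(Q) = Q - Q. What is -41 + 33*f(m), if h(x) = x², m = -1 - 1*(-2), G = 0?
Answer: -41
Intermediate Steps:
W(Q) = 0
m = 1 (m = -1 + 2 = 1)
f(s) = 0 (f(s) = ((0 + 6)*0)²/s = (6*0)²/s = 0²/s = 0/s = 0)
-41 + 33*f(m) = -41 + 33*0 = -41 + 0 = -41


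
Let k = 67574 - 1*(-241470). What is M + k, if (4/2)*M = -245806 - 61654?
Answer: 155314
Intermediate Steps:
M = -153730 (M = (-245806 - 61654)/2 = (1/2)*(-307460) = -153730)
k = 309044 (k = 67574 + 241470 = 309044)
M + k = -153730 + 309044 = 155314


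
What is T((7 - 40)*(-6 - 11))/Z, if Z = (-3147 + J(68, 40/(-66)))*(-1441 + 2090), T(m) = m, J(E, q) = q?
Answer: -1683/6128389 ≈ -0.00027462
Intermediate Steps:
Z = -6128389/3 (Z = (-3147 + 40/(-66))*(-1441 + 2090) = (-3147 + 40*(-1/66))*649 = (-3147 - 20/33)*649 = -103871/33*649 = -6128389/3 ≈ -2.0428e+6)
T((7 - 40)*(-6 - 11))/Z = ((7 - 40)*(-6 - 11))/(-6128389/3) = -33*(-17)*(-3/6128389) = 561*(-3/6128389) = -1683/6128389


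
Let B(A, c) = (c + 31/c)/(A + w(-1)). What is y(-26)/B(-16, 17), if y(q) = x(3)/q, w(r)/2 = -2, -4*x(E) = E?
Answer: -51/1664 ≈ -0.030649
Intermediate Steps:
x(E) = -E/4
w(r) = -4 (w(r) = 2*(-2) = -4)
B(A, c) = (c + 31/c)/(-4 + A) (B(A, c) = (c + 31/c)/(A - 4) = (c + 31/c)/(-4 + A))
y(q) = -3/(4*q) (y(q) = (-1/4*3)/q = -3/(4*q))
y(-26)/B(-16, 17) = (-3/4/(-26))/(((31 + 17**2)/(17*(-4 - 16)))) = (-3/4*(-1/26))/(((1/17)*(31 + 289)/(-20))) = 3/(104*(((1/17)*(-1/20)*320))) = 3/(104*(-16/17)) = (3/104)*(-17/16) = -51/1664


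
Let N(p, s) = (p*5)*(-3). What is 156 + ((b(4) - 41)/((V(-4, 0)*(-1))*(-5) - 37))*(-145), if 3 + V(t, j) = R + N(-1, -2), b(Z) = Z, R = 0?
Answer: 8953/23 ≈ 389.26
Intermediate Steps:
N(p, s) = -15*p (N(p, s) = (5*p)*(-3) = -15*p)
V(t, j) = 12 (V(t, j) = -3 + (0 - 15*(-1)) = -3 + (0 + 15) = -3 + 15 = 12)
156 + ((b(4) - 41)/((V(-4, 0)*(-1))*(-5) - 37))*(-145) = 156 + ((4 - 41)/((12*(-1))*(-5) - 37))*(-145) = 156 - 37/(-12*(-5) - 37)*(-145) = 156 - 37/(60 - 37)*(-145) = 156 - 37/23*(-145) = 156 + 5365/23 = 8953/23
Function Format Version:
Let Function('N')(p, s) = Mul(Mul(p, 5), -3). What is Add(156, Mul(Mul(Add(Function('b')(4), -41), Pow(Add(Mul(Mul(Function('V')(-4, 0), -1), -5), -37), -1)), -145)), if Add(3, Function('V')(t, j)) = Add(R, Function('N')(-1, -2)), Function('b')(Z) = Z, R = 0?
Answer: Rational(8953, 23) ≈ 389.26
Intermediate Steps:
Function('N')(p, s) = Mul(-15, p) (Function('N')(p, s) = Mul(Mul(5, p), -3) = Mul(-15, p))
Function('V')(t, j) = 12 (Function('V')(t, j) = Add(-3, Add(0, Mul(-15, -1))) = Add(-3, Add(0, 15)) = Add(-3, 15) = 12)
Add(156, Mul(Mul(Add(Function('b')(4), -41), Pow(Add(Mul(Mul(Function('V')(-4, 0), -1), -5), -37), -1)), -145)) = Add(156, Mul(Mul(Add(4, -41), Pow(Add(Mul(Mul(12, -1), -5), -37), -1)), -145)) = Add(156, Mul(Mul(-37, Pow(Add(Mul(-12, -5), -37), -1)), -145)) = Add(156, Mul(Mul(-37, Pow(Add(60, -37), -1)), -145)) = Add(156, Mul(Mul(-37, Pow(23, -1)), -145)) = Add(156, Mul(Mul(-37, Rational(1, 23)), -145)) = Add(156, Mul(Rational(-37, 23), -145)) = Add(156, Rational(5365, 23)) = Rational(8953, 23)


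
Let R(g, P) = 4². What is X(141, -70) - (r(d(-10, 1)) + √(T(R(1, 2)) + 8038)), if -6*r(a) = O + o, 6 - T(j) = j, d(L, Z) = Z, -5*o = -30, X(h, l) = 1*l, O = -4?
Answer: -209/3 - 6*√223 ≈ -159.27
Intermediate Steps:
X(h, l) = l
o = 6 (o = -⅕*(-30) = 6)
R(g, P) = 16
T(j) = 6 - j
r(a) = -⅓ (r(a) = -(-4 + 6)/6 = -⅙*2 = -⅓)
X(141, -70) - (r(d(-10, 1)) + √(T(R(1, 2)) + 8038)) = -70 - (-⅓ + √((6 - 1*16) + 8038)) = -70 - (-⅓ + √((6 - 16) + 8038)) = -70 - (-⅓ + √(-10 + 8038)) = -70 - (-⅓ + √8028) = -70 - (-⅓ + 6*√223) = -70 + (⅓ - 6*√223) = -209/3 - 6*√223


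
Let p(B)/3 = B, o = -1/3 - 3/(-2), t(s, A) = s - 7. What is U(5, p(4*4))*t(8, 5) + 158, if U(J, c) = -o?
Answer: 941/6 ≈ 156.83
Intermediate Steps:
t(s, A) = -7 + s
o = 7/6 (o = -1*⅓ - 3*(-½) = -⅓ + 3/2 = 7/6 ≈ 1.1667)
p(B) = 3*B
U(J, c) = -7/6 (U(J, c) = -1*7/6 = -7/6)
U(5, p(4*4))*t(8, 5) + 158 = -7*(-7 + 8)/6 + 158 = -7/6*1 + 158 = -7/6 + 158 = 941/6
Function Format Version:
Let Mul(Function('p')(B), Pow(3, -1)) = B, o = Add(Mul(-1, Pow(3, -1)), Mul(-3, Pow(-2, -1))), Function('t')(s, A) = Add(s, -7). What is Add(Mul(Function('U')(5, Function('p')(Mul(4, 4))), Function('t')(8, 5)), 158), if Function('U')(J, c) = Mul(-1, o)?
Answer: Rational(941, 6) ≈ 156.83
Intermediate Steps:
Function('t')(s, A) = Add(-7, s)
o = Rational(7, 6) (o = Add(Mul(-1, Rational(1, 3)), Mul(-3, Rational(-1, 2))) = Add(Rational(-1, 3), Rational(3, 2)) = Rational(7, 6) ≈ 1.1667)
Function('p')(B) = Mul(3, B)
Function('U')(J, c) = Rational(-7, 6) (Function('U')(J, c) = Mul(-1, Rational(7, 6)) = Rational(-7, 6))
Add(Mul(Function('U')(5, Function('p')(Mul(4, 4))), Function('t')(8, 5)), 158) = Add(Mul(Rational(-7, 6), Add(-7, 8)), 158) = Add(Mul(Rational(-7, 6), 1), 158) = Add(Rational(-7, 6), 158) = Rational(941, 6)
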